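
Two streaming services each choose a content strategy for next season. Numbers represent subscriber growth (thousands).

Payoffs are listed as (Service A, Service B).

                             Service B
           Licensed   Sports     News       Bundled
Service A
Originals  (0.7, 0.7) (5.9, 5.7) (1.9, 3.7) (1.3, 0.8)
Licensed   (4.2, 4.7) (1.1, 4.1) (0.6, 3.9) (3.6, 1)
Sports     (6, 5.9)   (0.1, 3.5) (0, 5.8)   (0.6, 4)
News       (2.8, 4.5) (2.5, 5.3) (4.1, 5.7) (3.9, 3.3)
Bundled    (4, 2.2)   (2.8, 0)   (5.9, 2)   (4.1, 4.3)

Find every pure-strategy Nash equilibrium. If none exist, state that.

For each player, find the best response to each opponent profile; mutual best responses are the pure NE.
Service A against Licensed: payoffs 0.7, 4.2, 6, 2.8, 4 → best response Sports.
Service A against Sports: payoffs 5.9, 1.1, 0.1, 2.5, 2.8 → best response Originals.
Service A against News: payoffs 1.9, 0.6, 0, 4.1, 5.9 → best response Bundled.
Service A against Bundled: payoffs 1.3, 3.6, 0.6, 3.9, 4.1 → best response Bundled.
Service B against Originals: payoffs 0.7, 5.7, 3.7, 0.8 → best response Sports.
Service B against Licensed: payoffs 4.7, 4.1, 3.9, 1 → best response Licensed.
Service B against Sports: payoffs 5.9, 3.5, 5.8, 4 → best response Licensed.
Service B against News: payoffs 4.5, 5.3, 5.7, 3.3 → best response News.
Service B against Bundled: payoffs 2.2, 0, 2, 4.3 → best response Bundled.
Mutual best responses: (Originals, Sports); (Sports, Licensed); (Bundled, Bundled).

Pure-strategy Nash equilibria: (Originals, Sports), (Sports, Licensed), (Bundled, Bundled)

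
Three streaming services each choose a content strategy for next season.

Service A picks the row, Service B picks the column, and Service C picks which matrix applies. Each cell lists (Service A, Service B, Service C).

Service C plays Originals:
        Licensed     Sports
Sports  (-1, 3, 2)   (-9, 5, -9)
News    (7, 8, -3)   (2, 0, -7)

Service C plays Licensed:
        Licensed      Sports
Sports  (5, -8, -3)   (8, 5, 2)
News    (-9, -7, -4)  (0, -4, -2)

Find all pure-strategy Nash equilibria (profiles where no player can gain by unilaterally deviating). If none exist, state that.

The pure Nash equilibria are (Sports, Sports, Licensed) and (News, Licensed, Originals).

Service A against (Licensed, Originals): payoffs -1, 7 → best response News.
Service A against (Licensed, Licensed): payoffs 5, -9 → best response Sports.
Service A against (Sports, Originals): payoffs -9, 2 → best response News.
Service A against (Sports, Licensed): payoffs 8, 0 → best response Sports.
Service B against (Sports, Originals): payoffs 3, 5 → best response Sports.
Service B against (Sports, Licensed): payoffs -8, 5 → best response Sports.
Service B against (News, Originals): payoffs 8, 0 → best response Licensed.
Service B against (News, Licensed): payoffs -7, -4 → best response Sports.
Service C against (Sports, Licensed): payoffs 2, -3 → best response Originals.
Service C against (Sports, Sports): payoffs -9, 2 → best response Licensed.
Service C against (News, Licensed): payoffs -3, -4 → best response Originals.
Service C against (News, Sports): payoffs -7, -2 → best response Licensed.
Mutual best responses: (Sports, Sports, Licensed); (News, Licensed, Originals).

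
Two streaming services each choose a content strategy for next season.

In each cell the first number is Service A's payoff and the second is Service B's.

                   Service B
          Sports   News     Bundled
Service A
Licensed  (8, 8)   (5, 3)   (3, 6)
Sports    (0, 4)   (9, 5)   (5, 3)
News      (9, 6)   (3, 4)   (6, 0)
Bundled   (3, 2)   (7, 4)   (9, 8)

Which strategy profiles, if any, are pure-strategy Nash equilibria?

(Licensed, Sports): Service A can switch to News (8 → 9). Not NE.
(Licensed, News): Service A can switch to Sports (5 → 9). Not NE.
(Licensed, Bundled): Service A can switch to Sports (3 → 5). Not NE.
(Sports, Sports): Service A can switch to Licensed (0 → 8). Not NE.
(Sports, News): Service A gets 9, best alternative 7; Service B gets 5, best alternative 4. No profitable deviation — NE.
(Sports, Bundled): Service A can switch to News (5 → 6). Not NE.
(News, Sports): Service A gets 9, best alternative 8; Service B gets 6, best alternative 4. No profitable deviation — NE.
(News, News): Service A can switch to Licensed (3 → 5). Not NE.
(News, Bundled): Service A can switch to Bundled (6 → 9). Not NE.
(Bundled, Sports): Service A can switch to Licensed (3 → 8). Not NE.
(Bundled, News): Service A can switch to Sports (7 → 9). Not NE.
(Bundled, Bundled): Service A gets 9, best alternative 6; Service B gets 8, best alternative 4. No profitable deviation — NE.

Pure-strategy Nash equilibria: (Sports, News) and (News, Sports) and (Bundled, Bundled)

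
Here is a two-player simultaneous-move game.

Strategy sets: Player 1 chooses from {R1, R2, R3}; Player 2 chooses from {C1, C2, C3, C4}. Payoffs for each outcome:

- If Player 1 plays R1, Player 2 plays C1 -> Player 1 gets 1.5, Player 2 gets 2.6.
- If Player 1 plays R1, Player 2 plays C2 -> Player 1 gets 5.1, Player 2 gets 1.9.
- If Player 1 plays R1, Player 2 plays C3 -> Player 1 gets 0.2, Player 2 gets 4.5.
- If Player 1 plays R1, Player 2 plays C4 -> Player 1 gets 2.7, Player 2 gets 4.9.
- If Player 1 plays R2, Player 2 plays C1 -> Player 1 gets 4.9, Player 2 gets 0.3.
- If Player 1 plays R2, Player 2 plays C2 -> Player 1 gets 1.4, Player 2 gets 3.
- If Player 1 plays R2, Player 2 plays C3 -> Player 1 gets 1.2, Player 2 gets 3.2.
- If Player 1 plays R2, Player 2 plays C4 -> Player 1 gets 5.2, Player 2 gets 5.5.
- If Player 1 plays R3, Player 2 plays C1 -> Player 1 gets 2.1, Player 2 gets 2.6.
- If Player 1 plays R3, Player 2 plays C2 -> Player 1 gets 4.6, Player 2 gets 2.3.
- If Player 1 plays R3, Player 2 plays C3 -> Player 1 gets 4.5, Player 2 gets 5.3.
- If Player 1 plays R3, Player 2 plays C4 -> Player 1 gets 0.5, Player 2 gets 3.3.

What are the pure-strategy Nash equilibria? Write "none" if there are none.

Mark each player's best response to every combination of opponents' strategies; a profile where every player is best-responding is a pure Nash equilibrium.
Player 1 against C1: payoffs 1.5, 4.9, 2.1 → best response R2.
Player 1 against C2: payoffs 5.1, 1.4, 4.6 → best response R1.
Player 1 against C3: payoffs 0.2, 1.2, 4.5 → best response R3.
Player 1 against C4: payoffs 2.7, 5.2, 0.5 → best response R2.
Player 2 against R1: payoffs 2.6, 1.9, 4.5, 4.9 → best response C4.
Player 2 against R2: payoffs 0.3, 3, 3.2, 5.5 → best response C4.
Player 2 against R3: payoffs 2.6, 2.3, 5.3, 3.3 → best response C3.
Mutual best responses: (R2, C4); (R3, C3).

Pure-strategy Nash equilibria: (R2, C4) and (R3, C3)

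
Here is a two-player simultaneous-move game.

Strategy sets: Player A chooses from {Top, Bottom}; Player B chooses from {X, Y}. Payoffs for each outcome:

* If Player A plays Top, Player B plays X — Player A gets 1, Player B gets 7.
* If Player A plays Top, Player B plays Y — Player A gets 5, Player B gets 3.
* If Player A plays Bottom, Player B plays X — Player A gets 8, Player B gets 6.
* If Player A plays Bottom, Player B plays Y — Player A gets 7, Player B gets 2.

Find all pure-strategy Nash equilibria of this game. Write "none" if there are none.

Pure NE: (Bottom, X)

(Top, X): Player A can switch to Bottom (1 → 8). Not NE.
(Top, Y): Player A can switch to Bottom (5 → 7). Not NE.
(Bottom, X): Player A gets 8, best alternative 1; Player B gets 6, best alternative 2. No profitable deviation — NE.
(Bottom, Y): Player B can switch to X (2 → 6). Not NE.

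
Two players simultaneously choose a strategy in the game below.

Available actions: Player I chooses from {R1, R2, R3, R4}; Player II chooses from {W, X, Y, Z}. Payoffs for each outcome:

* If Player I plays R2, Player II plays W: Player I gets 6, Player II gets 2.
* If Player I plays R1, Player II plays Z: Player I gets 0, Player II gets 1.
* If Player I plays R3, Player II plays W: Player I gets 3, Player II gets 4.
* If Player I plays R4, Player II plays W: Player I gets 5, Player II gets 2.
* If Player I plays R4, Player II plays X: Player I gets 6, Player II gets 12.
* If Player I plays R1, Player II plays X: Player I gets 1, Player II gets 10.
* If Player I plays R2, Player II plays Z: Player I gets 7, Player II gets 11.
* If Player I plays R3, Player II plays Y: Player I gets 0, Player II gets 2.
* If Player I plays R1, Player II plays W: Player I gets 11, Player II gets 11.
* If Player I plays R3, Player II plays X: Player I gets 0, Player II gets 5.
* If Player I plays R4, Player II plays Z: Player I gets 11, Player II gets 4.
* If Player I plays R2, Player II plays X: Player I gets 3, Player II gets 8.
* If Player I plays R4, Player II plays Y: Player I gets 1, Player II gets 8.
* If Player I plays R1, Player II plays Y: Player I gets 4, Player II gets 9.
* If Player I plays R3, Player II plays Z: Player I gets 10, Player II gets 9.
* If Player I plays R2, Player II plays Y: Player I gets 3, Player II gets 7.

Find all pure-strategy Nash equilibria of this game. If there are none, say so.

The pure Nash equilibria are (R1, W); (R4, X).

Player I against W: payoffs 11, 6, 3, 5 → best response R1.
Player I against X: payoffs 1, 3, 0, 6 → best response R4.
Player I against Y: payoffs 4, 3, 0, 1 → best response R1.
Player I against Z: payoffs 0, 7, 10, 11 → best response R4.
Player II against R1: payoffs 11, 10, 9, 1 → best response W.
Player II against R2: payoffs 2, 8, 7, 11 → best response Z.
Player II against R3: payoffs 4, 5, 2, 9 → best response Z.
Player II against R4: payoffs 2, 12, 8, 4 → best response X.
Mutual best responses: (R1, W); (R4, X).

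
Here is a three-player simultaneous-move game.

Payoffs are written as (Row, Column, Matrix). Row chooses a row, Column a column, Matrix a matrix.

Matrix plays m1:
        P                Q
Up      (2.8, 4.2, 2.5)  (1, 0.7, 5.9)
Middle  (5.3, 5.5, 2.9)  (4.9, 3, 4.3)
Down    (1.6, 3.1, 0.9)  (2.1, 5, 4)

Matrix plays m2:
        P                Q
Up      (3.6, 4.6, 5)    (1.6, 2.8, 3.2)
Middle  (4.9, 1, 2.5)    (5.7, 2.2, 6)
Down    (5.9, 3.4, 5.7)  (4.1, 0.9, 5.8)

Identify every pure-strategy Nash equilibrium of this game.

The pure Nash equilibria are (Middle, P, m1) and (Middle, Q, m2) and (Down, P, m2).

(Up, P, m1): Row can switch to Middle (2.8 → 5.3). Not NE.
(Up, P, m2): Row can switch to Middle (3.6 → 4.9). Not NE.
(Up, Q, m1): Row can switch to Middle (1 → 4.9). Not NE.
(Up, Q, m2): Row can switch to Middle (1.6 → 5.7). Not NE.
(Middle, P, m1): Row gets 5.3, best alternative 2.8; Column gets 5.5, best alternative 3; Matrix gets 2.9, best alternative 2.5. No profitable deviation — NE.
(Middle, P, m2): Row can switch to Down (4.9 → 5.9). Not NE.
(Middle, Q, m1): Column can switch to P (3 → 5.5). Not NE.
(Middle, Q, m2): Row gets 5.7, best alternative 4.1; Column gets 2.2, best alternative 1; Matrix gets 6, best alternative 4.3. No profitable deviation — NE.
(Down, P, m1): Row can switch to Up (1.6 → 2.8). Not NE.
(Down, P, m2): Row gets 5.9, best alternative 4.9; Column gets 3.4, best alternative 0.9; Matrix gets 5.7, best alternative 0.9. No profitable deviation — NE.
(Down, Q, m1): Row can switch to Middle (2.1 → 4.9). Not NE.
(Down, Q, m2): Row can switch to Middle (4.1 → 5.7). Not NE.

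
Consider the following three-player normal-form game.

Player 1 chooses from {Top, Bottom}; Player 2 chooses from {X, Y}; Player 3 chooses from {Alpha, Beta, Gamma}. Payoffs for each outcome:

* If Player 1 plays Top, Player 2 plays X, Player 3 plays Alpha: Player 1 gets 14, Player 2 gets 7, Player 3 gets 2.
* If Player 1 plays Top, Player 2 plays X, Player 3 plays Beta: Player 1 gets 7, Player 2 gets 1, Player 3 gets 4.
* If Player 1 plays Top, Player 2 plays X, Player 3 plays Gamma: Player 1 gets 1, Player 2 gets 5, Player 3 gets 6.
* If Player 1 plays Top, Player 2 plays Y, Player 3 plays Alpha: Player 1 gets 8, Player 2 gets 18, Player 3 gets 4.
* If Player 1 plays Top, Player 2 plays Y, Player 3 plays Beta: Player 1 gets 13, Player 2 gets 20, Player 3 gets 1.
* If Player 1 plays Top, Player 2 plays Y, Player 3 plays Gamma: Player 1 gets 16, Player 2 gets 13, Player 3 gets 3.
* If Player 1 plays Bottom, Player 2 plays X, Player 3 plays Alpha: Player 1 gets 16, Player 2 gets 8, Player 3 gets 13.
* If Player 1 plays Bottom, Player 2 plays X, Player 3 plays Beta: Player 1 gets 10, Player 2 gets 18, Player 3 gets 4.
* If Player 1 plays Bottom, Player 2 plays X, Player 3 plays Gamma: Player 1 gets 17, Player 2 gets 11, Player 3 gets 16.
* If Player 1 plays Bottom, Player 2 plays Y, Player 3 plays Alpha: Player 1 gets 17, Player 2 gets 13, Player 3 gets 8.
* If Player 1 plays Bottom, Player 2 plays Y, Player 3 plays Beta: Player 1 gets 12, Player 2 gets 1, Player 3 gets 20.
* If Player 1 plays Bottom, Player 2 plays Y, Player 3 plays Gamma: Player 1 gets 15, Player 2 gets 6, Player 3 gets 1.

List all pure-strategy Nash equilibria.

Pure NE: (Bottom, X, Gamma)

(Top, X, Alpha): Player 1 can switch to Bottom (14 → 16). Not NE.
(Top, X, Beta): Player 1 can switch to Bottom (7 → 10). Not NE.
(Top, X, Gamma): Player 1 can switch to Bottom (1 → 17). Not NE.
(Top, Y, Alpha): Player 1 can switch to Bottom (8 → 17). Not NE.
(Top, Y, Beta): Player 3 can switch to Alpha (1 → 4). Not NE.
(Top, Y, Gamma): Player 3 can switch to Alpha (3 → 4). Not NE.
(Bottom, X, Alpha): Player 2 can switch to Y (8 → 13). Not NE.
(Bottom, X, Beta): Player 3 can switch to Alpha (4 → 13). Not NE.
(Bottom, X, Gamma): Player 1 gets 17, best alternative 1; Player 2 gets 11, best alternative 6; Player 3 gets 16, best alternative 13. No profitable deviation — NE.
(The remaining 3 profiles each have a profitable deviation by the same check.)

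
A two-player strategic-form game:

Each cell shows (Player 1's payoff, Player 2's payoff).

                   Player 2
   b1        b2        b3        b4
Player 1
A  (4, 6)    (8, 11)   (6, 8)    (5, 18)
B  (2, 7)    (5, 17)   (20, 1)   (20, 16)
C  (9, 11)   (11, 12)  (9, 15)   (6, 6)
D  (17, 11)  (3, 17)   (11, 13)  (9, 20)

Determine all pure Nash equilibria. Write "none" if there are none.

This game has no pure Nash equilibrium.

(A, b1): Player 1 can switch to C (4 → 9). Not NE.
(A, b2): Player 1 can switch to C (8 → 11). Not NE.
(A, b3): Player 1 can switch to B (6 → 20). Not NE.
(A, b4): Player 1 can switch to B (5 → 20). Not NE.
(B, b1): Player 1 can switch to A (2 → 4). Not NE.
(B, b2): Player 1 can switch to A (5 → 8). Not NE.
(B, b3): Player 2 can switch to b1 (1 → 7). Not NE.
(B, b4): Player 2 can switch to b2 (16 → 17). Not NE.
(The remaining 8 profiles each have a profitable deviation by the same check.)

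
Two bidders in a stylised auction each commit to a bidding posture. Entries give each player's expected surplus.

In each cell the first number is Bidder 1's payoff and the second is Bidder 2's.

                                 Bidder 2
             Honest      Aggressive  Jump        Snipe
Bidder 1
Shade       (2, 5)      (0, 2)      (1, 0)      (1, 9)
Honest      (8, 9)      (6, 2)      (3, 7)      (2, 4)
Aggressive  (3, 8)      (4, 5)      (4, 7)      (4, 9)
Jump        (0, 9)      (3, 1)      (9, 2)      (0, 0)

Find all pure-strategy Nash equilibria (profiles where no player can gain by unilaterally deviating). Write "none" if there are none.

Mark each player's best response to every combination of opponents' strategies; a profile where every player is best-responding is a pure Nash equilibrium.
Bidder 1 against Honest: payoffs 2, 8, 3, 0 → best response Honest.
Bidder 1 against Aggressive: payoffs 0, 6, 4, 3 → best response Honest.
Bidder 1 against Jump: payoffs 1, 3, 4, 9 → best response Jump.
Bidder 1 against Snipe: payoffs 1, 2, 4, 0 → best response Aggressive.
Bidder 2 against Shade: payoffs 5, 2, 0, 9 → best response Snipe.
Bidder 2 against Honest: payoffs 9, 2, 7, 4 → best response Honest.
Bidder 2 against Aggressive: payoffs 8, 5, 7, 9 → best response Snipe.
Bidder 2 against Jump: payoffs 9, 1, 2, 0 → best response Honest.
Mutual best responses: (Honest, Honest); (Aggressive, Snipe).

The pure Nash equilibria are (Honest, Honest) and (Aggressive, Snipe).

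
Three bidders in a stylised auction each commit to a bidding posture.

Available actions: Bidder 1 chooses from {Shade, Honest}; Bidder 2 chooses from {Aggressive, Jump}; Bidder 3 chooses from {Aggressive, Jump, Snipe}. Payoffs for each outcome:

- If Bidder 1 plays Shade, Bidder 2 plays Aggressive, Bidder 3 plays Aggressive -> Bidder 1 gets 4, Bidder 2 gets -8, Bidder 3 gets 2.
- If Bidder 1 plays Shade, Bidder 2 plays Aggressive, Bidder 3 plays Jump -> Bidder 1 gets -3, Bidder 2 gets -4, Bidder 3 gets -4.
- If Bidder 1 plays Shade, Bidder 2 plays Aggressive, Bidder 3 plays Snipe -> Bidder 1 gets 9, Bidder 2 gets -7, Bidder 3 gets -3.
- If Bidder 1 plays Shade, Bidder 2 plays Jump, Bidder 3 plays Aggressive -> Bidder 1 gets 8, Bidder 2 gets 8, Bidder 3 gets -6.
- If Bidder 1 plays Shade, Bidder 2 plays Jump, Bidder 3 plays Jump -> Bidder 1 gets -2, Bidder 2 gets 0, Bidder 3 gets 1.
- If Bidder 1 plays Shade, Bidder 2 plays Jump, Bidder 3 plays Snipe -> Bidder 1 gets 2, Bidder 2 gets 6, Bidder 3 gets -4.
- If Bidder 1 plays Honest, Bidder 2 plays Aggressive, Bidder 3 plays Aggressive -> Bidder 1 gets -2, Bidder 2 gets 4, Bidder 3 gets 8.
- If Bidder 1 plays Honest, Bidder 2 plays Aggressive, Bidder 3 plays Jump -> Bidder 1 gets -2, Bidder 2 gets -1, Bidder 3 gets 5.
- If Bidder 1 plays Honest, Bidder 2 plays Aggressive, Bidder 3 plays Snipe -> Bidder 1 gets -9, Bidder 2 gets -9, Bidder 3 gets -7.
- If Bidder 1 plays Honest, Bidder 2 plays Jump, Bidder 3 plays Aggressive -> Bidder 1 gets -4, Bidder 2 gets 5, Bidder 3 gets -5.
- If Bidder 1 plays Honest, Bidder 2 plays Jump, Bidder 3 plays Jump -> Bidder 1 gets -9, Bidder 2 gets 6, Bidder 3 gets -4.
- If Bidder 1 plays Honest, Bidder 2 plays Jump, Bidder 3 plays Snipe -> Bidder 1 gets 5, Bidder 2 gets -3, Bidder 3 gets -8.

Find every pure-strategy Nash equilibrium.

The unique pure-strategy Nash equilibrium is (Shade, Jump, Jump).

For each player, find the best response to each opponent profile; mutual best responses are the pure NE.
Bidder 1 against (Aggressive, Aggressive): payoffs 4, -2 → best response Shade.
Bidder 1 against (Aggressive, Jump): payoffs -3, -2 → best response Honest.
Bidder 1 against (Aggressive, Snipe): payoffs 9, -9 → best response Shade.
Bidder 1 against (Jump, Aggressive): payoffs 8, -4 → best response Shade.
Bidder 1 against (Jump, Jump): payoffs -2, -9 → best response Shade.
Bidder 1 against (Jump, Snipe): payoffs 2, 5 → best response Honest.
Bidder 2 against (Shade, Aggressive): payoffs -8, 8 → best response Jump.
Bidder 2 against (Shade, Jump): payoffs -4, 0 → best response Jump.
Bidder 2 against (Shade, Snipe): payoffs -7, 6 → best response Jump.
Bidder 2 against (Honest, Aggressive): payoffs 4, 5 → best response Jump.
Bidder 2 against (Honest, Jump): payoffs -1, 6 → best response Jump.
Bidder 2 against (Honest, Snipe): payoffs -9, -3 → best response Jump.
Bidder 3 against (Shade, Aggressive): payoffs 2, -4, -3 → best response Aggressive.
Bidder 3 against (Shade, Jump): payoffs -6, 1, -4 → best response Jump.
Bidder 3 against (Honest, Aggressive): payoffs 8, 5, -7 → best response Aggressive.
Bidder 3 against (Honest, Jump): payoffs -5, -4, -8 → best response Jump.
Mutual best responses: (Shade, Jump, Jump).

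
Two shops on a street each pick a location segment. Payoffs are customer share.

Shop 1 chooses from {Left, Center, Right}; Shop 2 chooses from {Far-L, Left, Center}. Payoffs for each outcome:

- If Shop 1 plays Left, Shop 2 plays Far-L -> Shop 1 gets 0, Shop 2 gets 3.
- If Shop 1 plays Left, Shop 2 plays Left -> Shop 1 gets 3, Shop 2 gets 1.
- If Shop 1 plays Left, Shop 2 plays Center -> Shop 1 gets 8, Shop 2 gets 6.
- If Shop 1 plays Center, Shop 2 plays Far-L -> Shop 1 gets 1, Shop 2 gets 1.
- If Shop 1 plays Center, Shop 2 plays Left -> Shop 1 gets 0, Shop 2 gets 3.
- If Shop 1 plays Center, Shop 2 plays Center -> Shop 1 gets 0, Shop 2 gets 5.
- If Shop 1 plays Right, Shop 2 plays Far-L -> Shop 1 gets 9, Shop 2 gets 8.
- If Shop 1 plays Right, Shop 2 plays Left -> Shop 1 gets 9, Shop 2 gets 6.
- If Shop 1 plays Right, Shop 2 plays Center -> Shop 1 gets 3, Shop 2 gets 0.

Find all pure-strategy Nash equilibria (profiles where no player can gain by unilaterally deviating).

Check each profile: it is a Nash equilibrium iff no player can strictly gain by switching unilaterally.
(Left, Far-L): Shop 1 can switch to Center (0 → 1). Not NE.
(Left, Left): Shop 1 can switch to Right (3 → 9). Not NE.
(Left, Center): Shop 1 gets 8, best alternative 3; Shop 2 gets 6, best alternative 3. No profitable deviation — NE.
(Center, Far-L): Shop 1 can switch to Right (1 → 9). Not NE.
(Center, Left): Shop 1 can switch to Left (0 → 3). Not NE.
(Center, Center): Shop 1 can switch to Left (0 → 8). Not NE.
(Right, Far-L): Shop 1 gets 9, best alternative 1; Shop 2 gets 8, best alternative 6. No profitable deviation — NE.
(Right, Left): Shop 2 can switch to Far-L (6 → 8). Not NE.
(Right, Center): Shop 1 can switch to Left (3 → 8). Not NE.

Pure-strategy Nash equilibria: (Left, Center) and (Right, Far-L)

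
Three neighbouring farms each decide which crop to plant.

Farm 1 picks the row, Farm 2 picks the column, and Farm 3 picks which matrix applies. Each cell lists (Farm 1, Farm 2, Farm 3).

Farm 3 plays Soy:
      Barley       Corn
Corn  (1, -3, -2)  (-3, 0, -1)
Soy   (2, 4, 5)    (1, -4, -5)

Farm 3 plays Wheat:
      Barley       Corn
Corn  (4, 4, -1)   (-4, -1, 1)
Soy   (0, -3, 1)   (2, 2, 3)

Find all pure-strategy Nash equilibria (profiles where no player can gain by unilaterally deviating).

The pure Nash equilibria are (Corn, Barley, Wheat), (Soy, Barley, Soy), (Soy, Corn, Wheat).

(Corn, Barley, Soy): Farm 1 can switch to Soy (1 → 2). Not NE.
(Corn, Barley, Wheat): Farm 1 gets 4, best alternative 0; Farm 2 gets 4, best alternative -1; Farm 3 gets -1, best alternative -2. No profitable deviation — NE.
(Corn, Corn, Soy): Farm 1 can switch to Soy (-3 → 1). Not NE.
(Corn, Corn, Wheat): Farm 1 can switch to Soy (-4 → 2). Not NE.
(Soy, Barley, Soy): Farm 1 gets 2, best alternative 1; Farm 2 gets 4, best alternative -4; Farm 3 gets 5, best alternative 1. No profitable deviation — NE.
(Soy, Barley, Wheat): Farm 1 can switch to Corn (0 → 4). Not NE.
(Soy, Corn, Soy): Farm 2 can switch to Barley (-4 → 4). Not NE.
(Soy, Corn, Wheat): Farm 1 gets 2, best alternative -4; Farm 2 gets 2, best alternative -3; Farm 3 gets 3, best alternative -5. No profitable deviation — NE.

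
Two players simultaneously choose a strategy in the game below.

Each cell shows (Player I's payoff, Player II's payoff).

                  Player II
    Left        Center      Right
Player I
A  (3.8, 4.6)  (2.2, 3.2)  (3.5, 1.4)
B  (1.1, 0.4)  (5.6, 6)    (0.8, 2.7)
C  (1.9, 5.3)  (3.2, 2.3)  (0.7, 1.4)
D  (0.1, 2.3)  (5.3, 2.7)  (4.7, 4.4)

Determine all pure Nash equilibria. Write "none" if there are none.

(A, Left), (B, Center), (D, Right)

Player I against Left: payoffs 3.8, 1.1, 1.9, 0.1 → best response A.
Player I against Center: payoffs 2.2, 5.6, 3.2, 5.3 → best response B.
Player I against Right: payoffs 3.5, 0.8, 0.7, 4.7 → best response D.
Player II against A: payoffs 4.6, 3.2, 1.4 → best response Left.
Player II against B: payoffs 0.4, 6, 2.7 → best response Center.
Player II against C: payoffs 5.3, 2.3, 1.4 → best response Left.
Player II against D: payoffs 2.3, 2.7, 4.4 → best response Right.
Mutual best responses: (A, Left); (B, Center); (D, Right).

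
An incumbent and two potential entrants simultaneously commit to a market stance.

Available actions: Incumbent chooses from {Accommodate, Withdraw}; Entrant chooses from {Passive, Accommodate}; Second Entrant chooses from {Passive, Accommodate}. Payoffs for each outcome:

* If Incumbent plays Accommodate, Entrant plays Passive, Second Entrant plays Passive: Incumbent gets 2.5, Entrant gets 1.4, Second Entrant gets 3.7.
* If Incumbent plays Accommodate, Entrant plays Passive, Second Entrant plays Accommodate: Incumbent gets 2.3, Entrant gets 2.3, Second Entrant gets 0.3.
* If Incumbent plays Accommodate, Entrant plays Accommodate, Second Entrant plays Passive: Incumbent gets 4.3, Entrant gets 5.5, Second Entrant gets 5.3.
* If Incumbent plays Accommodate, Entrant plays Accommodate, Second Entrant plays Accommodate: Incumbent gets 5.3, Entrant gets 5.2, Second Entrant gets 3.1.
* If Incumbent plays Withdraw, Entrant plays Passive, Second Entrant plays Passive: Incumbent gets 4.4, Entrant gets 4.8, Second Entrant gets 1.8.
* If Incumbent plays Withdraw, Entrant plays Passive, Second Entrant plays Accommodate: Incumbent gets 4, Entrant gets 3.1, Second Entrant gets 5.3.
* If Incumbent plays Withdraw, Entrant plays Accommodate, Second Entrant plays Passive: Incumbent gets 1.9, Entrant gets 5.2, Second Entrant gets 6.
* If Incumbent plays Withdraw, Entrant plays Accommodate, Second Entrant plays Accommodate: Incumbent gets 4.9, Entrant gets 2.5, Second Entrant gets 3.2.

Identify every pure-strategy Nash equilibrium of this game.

(Accommodate, Passive, Passive): Incumbent can switch to Withdraw (2.5 → 4.4). Not NE.
(Accommodate, Passive, Accommodate): Incumbent can switch to Withdraw (2.3 → 4). Not NE.
(Accommodate, Accommodate, Passive): Incumbent gets 4.3, best alternative 1.9; Entrant gets 5.5, best alternative 1.4; Second Entrant gets 5.3, best alternative 3.1. No profitable deviation — NE.
(Accommodate, Accommodate, Accommodate): Second Entrant can switch to Passive (3.1 → 5.3). Not NE.
(Withdraw, Passive, Passive): Entrant can switch to Accommodate (4.8 → 5.2). Not NE.
(Withdraw, Passive, Accommodate): Incumbent gets 4, best alternative 2.3; Entrant gets 3.1, best alternative 2.5; Second Entrant gets 5.3, best alternative 1.8. No profitable deviation — NE.
(Withdraw, Accommodate, Passive): Incumbent can switch to Accommodate (1.9 → 4.3). Not NE.
(Withdraw, Accommodate, Accommodate): Incumbent can switch to Accommodate (4.9 → 5.3). Not NE.

Pure-strategy Nash equilibria: (Accommodate, Accommodate, Passive); (Withdraw, Passive, Accommodate)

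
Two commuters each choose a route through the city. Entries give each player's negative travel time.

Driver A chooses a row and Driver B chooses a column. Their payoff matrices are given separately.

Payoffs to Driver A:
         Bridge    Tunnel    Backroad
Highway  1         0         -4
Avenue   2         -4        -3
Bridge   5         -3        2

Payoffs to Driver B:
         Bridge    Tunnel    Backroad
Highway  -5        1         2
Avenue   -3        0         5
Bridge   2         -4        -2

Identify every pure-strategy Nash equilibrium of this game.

The unique pure-strategy Nash equilibrium is (Bridge, Bridge).

Driver A against Bridge: payoffs 1, 2, 5 → best response Bridge.
Driver A against Tunnel: payoffs 0, -4, -3 → best response Highway.
Driver A against Backroad: payoffs -4, -3, 2 → best response Bridge.
Driver B against Highway: payoffs -5, 1, 2 → best response Backroad.
Driver B against Avenue: payoffs -3, 0, 5 → best response Backroad.
Driver B against Bridge: payoffs 2, -4, -2 → best response Bridge.
Mutual best responses: (Bridge, Bridge).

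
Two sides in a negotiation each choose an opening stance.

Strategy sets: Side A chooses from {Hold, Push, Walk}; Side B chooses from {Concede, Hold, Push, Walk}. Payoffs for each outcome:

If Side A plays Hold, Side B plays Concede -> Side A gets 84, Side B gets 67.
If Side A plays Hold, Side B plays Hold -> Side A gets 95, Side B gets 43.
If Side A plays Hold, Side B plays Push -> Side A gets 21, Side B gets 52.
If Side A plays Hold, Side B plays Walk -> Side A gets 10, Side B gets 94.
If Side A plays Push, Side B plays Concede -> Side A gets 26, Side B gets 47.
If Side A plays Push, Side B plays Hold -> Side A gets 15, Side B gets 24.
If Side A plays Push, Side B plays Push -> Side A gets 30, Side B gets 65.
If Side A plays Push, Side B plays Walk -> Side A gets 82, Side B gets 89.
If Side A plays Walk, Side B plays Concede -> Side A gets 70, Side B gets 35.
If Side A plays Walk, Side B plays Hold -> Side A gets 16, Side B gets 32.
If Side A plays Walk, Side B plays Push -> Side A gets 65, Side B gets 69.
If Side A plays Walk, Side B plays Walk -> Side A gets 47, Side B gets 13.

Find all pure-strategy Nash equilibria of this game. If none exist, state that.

Side A against Concede: payoffs 84, 26, 70 → best response Hold.
Side A against Hold: payoffs 95, 15, 16 → best response Hold.
Side A against Push: payoffs 21, 30, 65 → best response Walk.
Side A against Walk: payoffs 10, 82, 47 → best response Push.
Side B against Hold: payoffs 67, 43, 52, 94 → best response Walk.
Side B against Push: payoffs 47, 24, 65, 89 → best response Walk.
Side B against Walk: payoffs 35, 32, 69, 13 → best response Push.
Mutual best responses: (Push, Walk); (Walk, Push).

The pure Nash equilibria are (Push, Walk); (Walk, Push).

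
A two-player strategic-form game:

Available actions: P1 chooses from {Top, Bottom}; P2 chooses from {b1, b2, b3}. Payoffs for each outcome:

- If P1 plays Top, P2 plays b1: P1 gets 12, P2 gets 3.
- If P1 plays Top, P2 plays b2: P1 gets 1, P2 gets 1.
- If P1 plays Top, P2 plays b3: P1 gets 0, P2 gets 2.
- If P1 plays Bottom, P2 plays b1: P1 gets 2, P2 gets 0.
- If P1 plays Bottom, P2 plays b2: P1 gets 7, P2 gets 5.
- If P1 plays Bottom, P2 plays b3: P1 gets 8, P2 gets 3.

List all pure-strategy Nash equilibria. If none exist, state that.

(Top, b1) and (Bottom, b2)

(Top, b1): P1 gets 12, best alternative 2; P2 gets 3, best alternative 2. No profitable deviation — NE.
(Top, b2): P1 can switch to Bottom (1 → 7). Not NE.
(Top, b3): P1 can switch to Bottom (0 → 8). Not NE.
(Bottom, b1): P1 can switch to Top (2 → 12). Not NE.
(Bottom, b2): P1 gets 7, best alternative 1; P2 gets 5, best alternative 3. No profitable deviation — NE.
(Bottom, b3): P2 can switch to b2 (3 → 5). Not NE.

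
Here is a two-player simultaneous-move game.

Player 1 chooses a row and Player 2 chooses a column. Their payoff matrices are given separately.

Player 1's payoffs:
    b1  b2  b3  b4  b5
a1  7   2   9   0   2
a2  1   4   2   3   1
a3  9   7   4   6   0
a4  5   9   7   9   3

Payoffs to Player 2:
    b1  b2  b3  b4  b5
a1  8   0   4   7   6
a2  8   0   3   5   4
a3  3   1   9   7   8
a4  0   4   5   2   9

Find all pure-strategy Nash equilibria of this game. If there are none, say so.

(a1, b1): Player 1 can switch to a3 (7 → 9). Not NE.
(a1, b2): Player 1 can switch to a2 (2 → 4). Not NE.
(a1, b3): Player 2 can switch to b1 (4 → 8). Not NE.
(a1, b4): Player 1 can switch to a2 (0 → 3). Not NE.
(a1, b5): Player 1 can switch to a4 (2 → 3). Not NE.
(a2, b1): Player 1 can switch to a1 (1 → 7). Not NE.
(a2, b2): Player 1 can switch to a3 (4 → 7). Not NE.
(a2, b3): Player 1 can switch to a1 (2 → 9). Not NE.
(a4, b5): Player 1 gets 3, best alternative 2; Player 2 gets 9, best alternative 5. No profitable deviation — NE.
(The remaining 11 profiles each have a profitable deviation by the same check.)

Pure NE: (a4, b5)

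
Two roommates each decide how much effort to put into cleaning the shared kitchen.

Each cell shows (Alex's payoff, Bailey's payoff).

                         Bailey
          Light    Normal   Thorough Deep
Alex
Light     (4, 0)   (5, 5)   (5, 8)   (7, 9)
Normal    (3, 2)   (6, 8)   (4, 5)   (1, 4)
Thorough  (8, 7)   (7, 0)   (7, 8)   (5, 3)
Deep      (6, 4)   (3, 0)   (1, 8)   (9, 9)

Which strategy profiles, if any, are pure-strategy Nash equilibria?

Pure-strategy Nash equilibria: (Thorough, Thorough), (Deep, Deep)

For each strategy profile, look for a profitable unilateral deviation.
(Light, Light): Alex can switch to Thorough (4 → 8). Not NE.
(Light, Normal): Alex can switch to Normal (5 → 6). Not NE.
(Light, Thorough): Alex can switch to Thorough (5 → 7). Not NE.
(Light, Deep): Alex can switch to Deep (7 → 9). Not NE.
(Normal, Light): Alex can switch to Light (3 → 4). Not NE.
(Normal, Normal): Alex can switch to Thorough (6 → 7). Not NE.
(Normal, Thorough): Alex can switch to Light (4 → 5). Not NE.
(Normal, Deep): Alex can switch to Light (1 → 7). Not NE.
(Thorough, Thorough): Alex gets 7, best alternative 5; Bailey gets 8, best alternative 7. No profitable deviation — NE.
(Deep, Deep): Alex gets 9, best alternative 7; Bailey gets 9, best alternative 8. No profitable deviation — NE.
(The remaining 6 profiles each have a profitable deviation by the same check.)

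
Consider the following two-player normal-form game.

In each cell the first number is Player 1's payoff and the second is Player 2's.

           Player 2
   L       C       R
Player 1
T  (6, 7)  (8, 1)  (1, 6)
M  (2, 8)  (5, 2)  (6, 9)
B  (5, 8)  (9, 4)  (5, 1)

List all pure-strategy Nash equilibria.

(T, L), (M, R)

Player 1 against L: payoffs 6, 2, 5 → best response T.
Player 1 against C: payoffs 8, 5, 9 → best response B.
Player 1 against R: payoffs 1, 6, 5 → best response M.
Player 2 against T: payoffs 7, 1, 6 → best response L.
Player 2 against M: payoffs 8, 2, 9 → best response R.
Player 2 against B: payoffs 8, 4, 1 → best response L.
Mutual best responses: (T, L); (M, R).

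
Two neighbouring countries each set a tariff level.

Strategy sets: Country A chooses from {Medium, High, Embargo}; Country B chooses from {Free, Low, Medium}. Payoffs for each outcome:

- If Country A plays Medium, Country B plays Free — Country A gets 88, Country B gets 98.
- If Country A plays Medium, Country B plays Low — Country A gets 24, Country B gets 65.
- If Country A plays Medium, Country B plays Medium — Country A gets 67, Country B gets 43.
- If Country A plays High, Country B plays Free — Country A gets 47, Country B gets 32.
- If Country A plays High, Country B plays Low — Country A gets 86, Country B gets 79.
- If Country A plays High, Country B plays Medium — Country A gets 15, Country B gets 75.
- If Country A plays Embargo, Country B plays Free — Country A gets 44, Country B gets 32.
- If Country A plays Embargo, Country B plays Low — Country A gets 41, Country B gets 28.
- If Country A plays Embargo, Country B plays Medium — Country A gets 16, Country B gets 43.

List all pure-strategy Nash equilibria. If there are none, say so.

The pure Nash equilibria are (Medium, Free); (High, Low).

Mark each player's best response to every combination of opponents' strategies; a profile where every player is best-responding is a pure Nash equilibrium.
Country A against Free: payoffs 88, 47, 44 → best response Medium.
Country A against Low: payoffs 24, 86, 41 → best response High.
Country A against Medium: payoffs 67, 15, 16 → best response Medium.
Country B against Medium: payoffs 98, 65, 43 → best response Free.
Country B against High: payoffs 32, 79, 75 → best response Low.
Country B against Embargo: payoffs 32, 28, 43 → best response Medium.
Mutual best responses: (Medium, Free); (High, Low).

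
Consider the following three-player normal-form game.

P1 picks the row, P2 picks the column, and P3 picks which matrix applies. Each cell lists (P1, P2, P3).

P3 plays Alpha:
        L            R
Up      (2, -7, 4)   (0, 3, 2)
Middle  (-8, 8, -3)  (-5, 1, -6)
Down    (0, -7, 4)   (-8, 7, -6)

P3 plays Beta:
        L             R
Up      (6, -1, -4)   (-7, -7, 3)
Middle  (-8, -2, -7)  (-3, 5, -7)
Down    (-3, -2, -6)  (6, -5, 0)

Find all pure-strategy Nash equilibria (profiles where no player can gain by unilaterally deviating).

P1 against (L, Alpha): payoffs 2, -8, 0 → best response Up.
P1 against (L, Beta): payoffs 6, -8, -3 → best response Up.
P1 against (R, Alpha): payoffs 0, -5, -8 → best response Up.
P1 against (R, Beta): payoffs -7, -3, 6 → best response Down.
P2 against (Up, Alpha): payoffs -7, 3 → best response R.
P2 against (Up, Beta): payoffs -1, -7 → best response L.
P2 against (Middle, Alpha): payoffs 8, 1 → best response L.
P2 against (Middle, Beta): payoffs -2, 5 → best response R.
P2 against (Down, Alpha): payoffs -7, 7 → best response R.
P2 against (Down, Beta): payoffs -2, -5 → best response L.
P3 against (Up, L): payoffs 4, -4 → best response Alpha.
P3 against (Up, R): payoffs 2, 3 → best response Beta.
P3 against (Middle, L): payoffs -3, -7 → best response Alpha.
P3 against (Middle, R): payoffs -6, -7 → best response Alpha.
P3 against (Down, L): payoffs 4, -6 → best response Alpha.
P3 against (Down, R): payoffs -6, 0 → best response Beta.
No profile is a mutual best response for all players.

There is no pure-strategy Nash equilibrium.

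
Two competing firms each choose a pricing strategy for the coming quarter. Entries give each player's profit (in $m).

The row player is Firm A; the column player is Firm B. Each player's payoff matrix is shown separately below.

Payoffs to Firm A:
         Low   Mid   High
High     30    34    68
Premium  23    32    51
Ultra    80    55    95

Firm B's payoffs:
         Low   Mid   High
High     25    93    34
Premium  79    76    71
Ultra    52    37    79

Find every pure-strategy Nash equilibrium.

Firm A against Low: payoffs 30, 23, 80 → best response Ultra.
Firm A against Mid: payoffs 34, 32, 55 → best response Ultra.
Firm A against High: payoffs 68, 51, 95 → best response Ultra.
Firm B against High: payoffs 25, 93, 34 → best response Mid.
Firm B against Premium: payoffs 79, 76, 71 → best response Low.
Firm B against Ultra: payoffs 52, 37, 79 → best response High.
Mutual best responses: (Ultra, High).

Pure NE: (Ultra, High)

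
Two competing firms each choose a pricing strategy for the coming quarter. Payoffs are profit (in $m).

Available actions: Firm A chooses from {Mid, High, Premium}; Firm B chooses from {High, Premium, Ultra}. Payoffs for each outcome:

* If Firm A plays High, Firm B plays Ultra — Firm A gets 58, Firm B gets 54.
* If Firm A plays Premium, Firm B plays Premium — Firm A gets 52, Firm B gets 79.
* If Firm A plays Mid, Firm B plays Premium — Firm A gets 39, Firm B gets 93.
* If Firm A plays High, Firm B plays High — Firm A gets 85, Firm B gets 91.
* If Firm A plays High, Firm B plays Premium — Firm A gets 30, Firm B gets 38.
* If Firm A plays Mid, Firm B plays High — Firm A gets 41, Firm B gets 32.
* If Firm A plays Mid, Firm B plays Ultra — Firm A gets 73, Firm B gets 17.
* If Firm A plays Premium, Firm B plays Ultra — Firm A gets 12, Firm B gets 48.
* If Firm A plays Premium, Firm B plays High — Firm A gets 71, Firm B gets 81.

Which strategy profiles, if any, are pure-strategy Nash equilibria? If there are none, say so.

For each strategy profile, look for a profitable unilateral deviation.
(Mid, High): Firm A can switch to High (41 → 85). Not NE.
(Mid, Premium): Firm A can switch to Premium (39 → 52). Not NE.
(Mid, Ultra): Firm B can switch to High (17 → 32). Not NE.
(High, High): Firm A gets 85, best alternative 71; Firm B gets 91, best alternative 54. No profitable deviation — NE.
(High, Premium): Firm A can switch to Mid (30 → 39). Not NE.
(High, Ultra): Firm A can switch to Mid (58 → 73). Not NE.
(Premium, High): Firm A can switch to High (71 → 85). Not NE.
(The remaining 2 profiles each have a profitable deviation by the same check.)

The unique pure-strategy Nash equilibrium is (High, High).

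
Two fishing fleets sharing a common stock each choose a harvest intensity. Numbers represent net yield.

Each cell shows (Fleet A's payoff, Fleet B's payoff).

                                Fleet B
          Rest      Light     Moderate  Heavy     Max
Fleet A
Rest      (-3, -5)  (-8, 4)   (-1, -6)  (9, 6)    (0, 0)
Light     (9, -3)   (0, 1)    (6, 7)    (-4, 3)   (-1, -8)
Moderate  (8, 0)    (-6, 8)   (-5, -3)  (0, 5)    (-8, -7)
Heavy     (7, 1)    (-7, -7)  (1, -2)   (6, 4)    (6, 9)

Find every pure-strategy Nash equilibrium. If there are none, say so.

Fleet A against Rest: payoffs -3, 9, 8, 7 → best response Light.
Fleet A against Light: payoffs -8, 0, -6, -7 → best response Light.
Fleet A against Moderate: payoffs -1, 6, -5, 1 → best response Light.
Fleet A against Heavy: payoffs 9, -4, 0, 6 → best response Rest.
Fleet A against Max: payoffs 0, -1, -8, 6 → best response Heavy.
Fleet B against Rest: payoffs -5, 4, -6, 6, 0 → best response Heavy.
Fleet B against Light: payoffs -3, 1, 7, 3, -8 → best response Moderate.
Fleet B against Moderate: payoffs 0, 8, -3, 5, -7 → best response Light.
Fleet B against Heavy: payoffs 1, -7, -2, 4, 9 → best response Max.
Mutual best responses: (Rest, Heavy); (Light, Moderate); (Heavy, Max).

(Rest, Heavy); (Light, Moderate); (Heavy, Max)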